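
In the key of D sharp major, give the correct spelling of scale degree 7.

C##

The D# major scale runs D# E# F## G# A# B# C##.
Degree 7 is C##.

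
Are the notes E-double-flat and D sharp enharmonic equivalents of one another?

No

Ebb is pitch class 2; D# is pitch class 3.
The pitch classes differ (2 vs. 3), so they are not enharmonic equivalents.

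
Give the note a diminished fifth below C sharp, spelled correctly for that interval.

C down a perfect fifth is F, so the target letter is F.
From C#, a diminished fifth is 6 semitones down: F##.

F##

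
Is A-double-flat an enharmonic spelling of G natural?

Abb = pitch class 7 and G = pitch class 7 — the same pitch class, so they are enharmonic equivalents.

Yes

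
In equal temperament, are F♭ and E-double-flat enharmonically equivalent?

Fb is pitch class 4; Ebb is pitch class 2.
The pitch classes differ (4 vs. 2), so they are not enharmonic equivalents.

No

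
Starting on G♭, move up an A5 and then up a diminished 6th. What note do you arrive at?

Bbb

An augmented fifth up from Gb is D (letter D, 8 semitones up).
A diminished sixth up from D is Bbb (letter B, 7 semitones up).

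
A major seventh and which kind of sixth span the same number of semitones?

doubly augmented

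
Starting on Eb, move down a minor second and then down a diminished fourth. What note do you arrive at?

A minor second down from Eb is D (letter D, 1 semitone down).
A diminished fourth down from D is A# (letter A, 4 semitones down).

A#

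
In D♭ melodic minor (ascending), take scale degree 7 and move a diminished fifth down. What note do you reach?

F#

Scale degree 7 of Db melodic minor (ascending) is C.
A diminished fifth (6 semitones) below C lands on the letter F, giving F#.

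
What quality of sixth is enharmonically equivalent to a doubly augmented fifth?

A doubly augmented fifth spans 9 semitones.
A sixth spanning 9 semitones is major (the major sixth is 9).

major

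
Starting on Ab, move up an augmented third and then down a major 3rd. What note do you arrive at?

A

An augmented third up from Ab is C# (letter C, 5 semitones up).
A major third down from C# is A (letter A, 4 semitones down).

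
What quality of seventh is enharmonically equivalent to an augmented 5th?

doubly diminished

An augmented fifth spans 8 semitones.
A seventh spanning 8 semitones is doubly diminished (the major seventh is 11).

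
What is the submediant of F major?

D

Degree 6 takes the letter 5 steps above F, which is D.
In major, degree 6 sits 9 semitones above the tonic. F + 9 semitones is pitch class 2, spelled on D as D.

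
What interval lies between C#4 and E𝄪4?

The letter names run C→E, a span of 2 letter steps, so the interval is some kind of third.
C# to E## is 5 semitones. A major third is 4, so 5 makes it augmented.

augmented third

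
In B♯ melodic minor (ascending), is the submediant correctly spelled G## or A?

G##

Each scale degree takes a distinct letter name. Degree 6 of a scale on B must use the letter G.
G## and A are enharmonically the same pitch, but only G## uses the letter G, so it is the correct spelling here.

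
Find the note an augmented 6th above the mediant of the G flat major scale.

G#

The mediant of Gb major is Bb.
An augmented sixth (10 semitones) above Bb lands on the letter G, giving G#.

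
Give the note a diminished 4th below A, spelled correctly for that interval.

E#

A down a perfect fourth is E, so the target letter is E.
From A, a diminished fourth is 4 semitones down: E#.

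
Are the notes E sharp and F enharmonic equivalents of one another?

E# is pitch class 5; F is pitch class 5.
All spellings map to pitch class 5, so they are enharmonically equivalent.

Yes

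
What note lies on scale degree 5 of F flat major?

The Fb major scale runs Fb Gb Ab Bbb Cb Db Eb.
Degree 5 is Cb.

Cb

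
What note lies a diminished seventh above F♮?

Ebb

A seventh above F lands on the letter E.
A diminished seventh spans 9 semitones, so F moves to pitch class 2. On the letter E that is Ebb.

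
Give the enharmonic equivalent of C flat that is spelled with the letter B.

B

Plain B sits at the same pitch as Cb, so on the letter B the same pitch needs a natural: B.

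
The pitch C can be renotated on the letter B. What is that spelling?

Plain B sits 1 semitone below C, so on the letter B the same pitch needs a sharp: B#.

B#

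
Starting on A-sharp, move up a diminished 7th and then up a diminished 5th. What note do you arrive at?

Db

A diminished seventh up from A# is G (letter G, 9 semitones up).
A diminished fifth up from G is Db (letter D, 6 semitones up).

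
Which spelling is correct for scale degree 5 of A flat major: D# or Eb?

Each scale degree takes a distinct letter name. Degree 5 of a scale on A must use the letter E.
Eb and D# are enharmonically the same pitch, but only Eb uses the letter E, so it is the correct spelling here.

Eb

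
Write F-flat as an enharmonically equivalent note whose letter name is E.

E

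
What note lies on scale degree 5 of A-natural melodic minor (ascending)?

E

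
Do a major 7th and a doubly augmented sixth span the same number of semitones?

Yes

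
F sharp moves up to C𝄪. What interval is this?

augmented fifth

Counting letters F–G–A–B–C gives a fifth.
F#→C## = 8 semitones, 1 wider than the perfect fifth (7), so augmented.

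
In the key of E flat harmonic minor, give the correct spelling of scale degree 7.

D

The Eb harmonic minor scale runs Eb F Gb Ab Bb Cb D.
Degree 7 is D.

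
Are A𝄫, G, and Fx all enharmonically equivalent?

Yes

Abb = pitch class 7 and G = pitch class 7 and F## = pitch class 7 — the same pitch class, so they are enharmonic equivalents.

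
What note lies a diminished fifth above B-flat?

Fb

B up a perfect fifth is F#, so the target letter is F.
From Bb, a diminished fifth is 6 semitones up: Fb.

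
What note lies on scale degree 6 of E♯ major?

C##

The E# major scale runs E# F## G## A# B# C## D##.
Degree 6 is C##.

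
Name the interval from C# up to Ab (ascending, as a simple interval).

diminished sixth

Counting letters C–D–E–F–G–A gives a sixth.
C#→Ab = 7 semitones, 2 narrower than the major sixth (9), so diminished.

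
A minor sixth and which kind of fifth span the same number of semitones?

augmented

A minor sixth spans 8 semitones.
A fifth spanning 8 semitones is augmented (the perfect fifth is 7).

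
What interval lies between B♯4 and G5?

Counting letters B–C–D–E–F–G gives a sixth.
B#→G = 7 semitones, 2 narrower than the major sixth (9), so diminished.

diminished sixth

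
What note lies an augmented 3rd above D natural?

F##

A third above D lands on the letter F.
An augmented third spans 5 semitones, so D moves to pitch class 7. On the letter F that is F##.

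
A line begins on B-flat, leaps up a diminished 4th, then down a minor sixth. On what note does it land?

A diminished fourth up from Bb is Ebb (letter E, 4 semitones up).
A minor sixth down from Ebb is Gb (letter G, 8 semitones down).

Gb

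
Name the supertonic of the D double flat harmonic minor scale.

Ebb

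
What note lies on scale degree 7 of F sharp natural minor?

E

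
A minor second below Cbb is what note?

A second below C lands on the letter B.
A minor second spans 1 semitone, so Cbb moves to pitch class 9. On the letter B that is Bbb.

Bbb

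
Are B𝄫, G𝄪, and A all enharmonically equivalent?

Yes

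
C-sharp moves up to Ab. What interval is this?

The letter names run C→A, a span of 5 letter steps, so the interval is some kind of sixth.
C# to Ab is 7 semitones. A major sixth is 9, so 7 makes it diminished.

diminished sixth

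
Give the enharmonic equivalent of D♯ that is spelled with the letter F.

Fbb

Plain F sits 2 semitones above D#, so on the letter F the same pitch needs a double flat: Fbb.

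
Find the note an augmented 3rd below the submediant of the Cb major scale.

Fbb

The submediant of Cb major is Ab.
An augmented third (5 semitones) below Ab lands on the letter F, giving Fbb.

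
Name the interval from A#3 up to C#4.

minor third

Counting letters A–B–C gives a third.
A#→C# = 3 semitones, 1 narrower than the major third (4), so minor.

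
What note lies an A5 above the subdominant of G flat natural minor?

G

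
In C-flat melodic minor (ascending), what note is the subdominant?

Fb

The Cb melodic minor (ascending) scale runs Cb Db Ebb Fb Gb Ab Bb.
Degree 4 is Fb.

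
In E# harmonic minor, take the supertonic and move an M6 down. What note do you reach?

A#

The supertonic of E# harmonic minor is F##.
A major sixth (9 semitones) below F## lands on the letter A, giving A#.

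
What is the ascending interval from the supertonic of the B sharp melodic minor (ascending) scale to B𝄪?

The supertonic of B# melodic minor (ascending) is C##.
C## up to B##: letters C→B make it a seventh; 11 semitones makes it major.

major seventh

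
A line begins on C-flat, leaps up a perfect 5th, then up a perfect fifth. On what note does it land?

Db

A perfect fifth up from Cb is Gb (letter G, 7 semitones up).
A perfect fifth up from Gb is Db (letter D, 7 semitones up).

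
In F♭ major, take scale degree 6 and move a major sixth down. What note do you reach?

Fb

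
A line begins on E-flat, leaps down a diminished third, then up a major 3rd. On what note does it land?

A diminished third down from Eb is C# (letter C, 2 semitones down).
A major third up from C# is E# (letter E, 4 semitones up).

E#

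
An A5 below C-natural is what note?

A fifth below C lands on the letter F.
An augmented fifth spans 8 semitones, so C moves to pitch class 4. On the letter F that is Fb.

Fb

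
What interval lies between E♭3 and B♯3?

Counting letters E–F–G–A–B gives a fifth.
Eb→B# = 9 semitones, 2 wider than the perfect fifth (7), so doubly augmented.

doubly augmented fifth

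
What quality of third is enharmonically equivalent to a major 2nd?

diminished

A major second spans 2 semitones.
A third spanning 2 semitones is diminished (the major third is 4).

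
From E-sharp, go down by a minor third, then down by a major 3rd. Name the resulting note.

A#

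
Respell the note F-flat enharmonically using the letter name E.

E

Fb is pitch class 4. The letter E alone is pitch class 4.
Pitch class 4 on E needs no accidental: E.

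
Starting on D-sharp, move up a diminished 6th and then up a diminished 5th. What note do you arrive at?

Fb

A diminished sixth up from D# is Bb (letter B, 7 semitones up).
A diminished fifth up from Bb is Fb (letter F, 6 semitones up).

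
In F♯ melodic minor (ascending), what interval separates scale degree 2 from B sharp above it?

major third

Scale degree 2 of F# melodic minor (ascending) is G#.
G# up to B#: letters G→B make it a third; 4 semitones makes it major.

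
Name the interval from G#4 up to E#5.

Counting letters G–A–B–C–D–E gives a sixth.
G#→E# = 9 semitones, exactly the major sixth.

major sixth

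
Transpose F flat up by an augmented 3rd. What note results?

A third above F lands on the letter A.
An augmented third spans 5 semitones, so Fb moves to pitch class 9. On the letter A that is A.

A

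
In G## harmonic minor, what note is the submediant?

E#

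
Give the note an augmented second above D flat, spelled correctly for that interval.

E

A second above D lands on the letter E.
An augmented second spans 3 semitones, so Db moves to pitch class 4. On the letter E that is E.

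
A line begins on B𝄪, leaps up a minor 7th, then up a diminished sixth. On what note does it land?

A minor seventh up from B## is A## (letter A, 10 semitones up).
A diminished sixth up from A## is F# (letter F, 7 semitones up).

F#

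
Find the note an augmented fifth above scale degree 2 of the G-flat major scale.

Scale degree 2 of Gb major is Ab.
An augmented fifth (8 semitones) above Ab lands on the letter E, giving E.

E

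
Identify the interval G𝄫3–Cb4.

augmented fourth

The letter names run G→C, a span of 3 letter steps, so the interval is some kind of fourth.
Gbb to Cb is 6 semitones. A perfect fourth is 5, so 6 makes it augmented.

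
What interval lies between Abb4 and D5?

The letter names run A→D, a span of 3 letter steps, so the interval is some kind of fourth.
Abb to D is 7 semitones. A perfect fourth is 5, so 7 makes it doubly augmented.

doubly augmented fourth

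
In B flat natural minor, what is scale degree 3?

Degree 3 takes the letter 2 steps above B, which is D.
In natural minor, degree 3 sits 3 semitones above the tonic. Bb + 3 semitones is pitch class 1, spelled on D as Db.

Db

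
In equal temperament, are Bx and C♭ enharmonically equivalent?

No

B## is pitch class 1; Cb is pitch class 11.
The pitch classes differ (1 vs. 11), so they are not enharmonic equivalents.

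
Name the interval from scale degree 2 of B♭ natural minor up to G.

perfect fifth

Scale degree 2 of Bb natural minor is C.
C up to G: letters C→G make it a fifth; 7 semitones makes it perfect.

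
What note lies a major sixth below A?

A sixth below A lands on the letter C.
A major sixth spans 9 semitones, so A moves to pitch class 0. On the letter C that is C.

C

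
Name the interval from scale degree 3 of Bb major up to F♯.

Scale degree 3 of Bb major is D.
D up to F#: letters D→F make it a third; 4 semitones makes it major.

major third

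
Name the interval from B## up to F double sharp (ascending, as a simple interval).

diminished fifth

Counting letters B–C–D–E–F gives a fifth.
B##→F## = 6 semitones, 1 narrower than the perfect fifth (7), so diminished.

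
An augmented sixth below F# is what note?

Ab

A sixth below F lands on the letter A.
An augmented sixth spans 10 semitones, so F# moves to pitch class 8. On the letter A that is Ab.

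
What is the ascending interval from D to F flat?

diminished third

Counting letters D–E–F gives a third.
D→Fb = 2 semitones, 2 narrower than the major third (4), so diminished.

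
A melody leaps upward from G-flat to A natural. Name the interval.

The letter names run G→A, a span of 1 letter step, so the interval is some kind of second.
Gb to A is 3 semitones. A major second is 2, so 3 makes it augmented.

augmented second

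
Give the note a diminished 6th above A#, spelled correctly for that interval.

F

A up a major sixth is F#, so the target letter is F.
From A#, a diminished sixth is 7 semitones up: F.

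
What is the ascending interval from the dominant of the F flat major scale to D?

The dominant of Fb major is Cb.
Cb up to D: letters C→D make it a second; 3 semitones makes it augmented.

augmented second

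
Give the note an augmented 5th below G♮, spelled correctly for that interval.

Cb

G down a perfect fifth is C, so the target letter is C.
From G, an augmented fifth is 8 semitones down: Cb.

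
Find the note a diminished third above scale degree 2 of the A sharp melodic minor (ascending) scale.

Scale degree 2 of A# melodic minor (ascending) is B#.
A diminished third (2 semitones) above B# lands on the letter D, giving D.

D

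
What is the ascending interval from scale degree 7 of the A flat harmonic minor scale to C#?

Scale degree 7 of Ab harmonic minor is G.
G up to C#: letters G→C make it a fourth; 6 semitones makes it augmented.

augmented fourth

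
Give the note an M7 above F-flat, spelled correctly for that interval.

Eb

F up a major seventh is E, so the target letter is E.
From Fb, a major seventh is 11 semitones up: Eb.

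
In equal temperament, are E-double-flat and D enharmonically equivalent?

Yes

Ebb is pitch class 2; D is pitch class 2.
All spellings map to pitch class 2, so they are enharmonically equivalent.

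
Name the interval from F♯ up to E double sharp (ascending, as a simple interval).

augmented seventh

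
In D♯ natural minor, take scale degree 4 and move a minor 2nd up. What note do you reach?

A

Scale degree 4 of D# natural minor is G#.
A minor second (1 semitone) above G# lands on the letter A, giving A.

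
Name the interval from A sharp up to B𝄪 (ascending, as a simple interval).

The letter names run A→B, a span of 1 letter step, so the interval is some kind of second.
A# to B## is 3 semitones. A major second is 2, so 3 makes it augmented.

augmented second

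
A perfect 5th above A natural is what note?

A up a perfect fifth is E, so the target letter is E.
From A, a perfect fifth is 7 semitones up: E.

E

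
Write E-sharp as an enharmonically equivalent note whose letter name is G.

Gbb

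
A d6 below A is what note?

C##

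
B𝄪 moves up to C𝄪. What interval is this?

Counting letters B–C gives a second.
B##→C## = 1 semitone, 1 narrower than the major second (2), so minor.

minor second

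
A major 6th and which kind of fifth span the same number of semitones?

doubly augmented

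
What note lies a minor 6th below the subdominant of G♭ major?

The subdominant of Gb major is Cb.
A minor sixth (8 semitones) below Cb lands on the letter E, giving Eb.

Eb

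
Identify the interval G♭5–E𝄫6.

Counting letters G–A–B–C–D–E gives a sixth.
Gb→Ebb = 8 semitones, 1 narrower than the major sixth (9), so minor.

minor sixth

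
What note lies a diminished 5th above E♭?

Bbb

E up a perfect fifth is B, so the target letter is B.
From Eb, a diminished fifth is 6 semitones up: Bbb.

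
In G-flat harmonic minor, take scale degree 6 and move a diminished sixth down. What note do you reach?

G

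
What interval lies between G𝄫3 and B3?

doubly augmented third

Counting letters G–A–B gives a third.
Gbb→B = 6 semitones, 2 wider than the major third (4), so doubly augmented.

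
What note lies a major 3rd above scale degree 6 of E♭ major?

Scale degree 6 of Eb major is C.
A major third (4 semitones) above C lands on the letter E, giving E.

E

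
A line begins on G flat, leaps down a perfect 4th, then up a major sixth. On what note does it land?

A perfect fourth down from Gb is Db (letter D, 5 semitones down).
A major sixth up from Db is Bb (letter B, 9 semitones up).

Bb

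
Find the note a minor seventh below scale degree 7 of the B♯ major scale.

Scale degree 7 of B# major is A##.
A minor seventh (10 semitones) below A## lands on the letter B, giving B##.

B##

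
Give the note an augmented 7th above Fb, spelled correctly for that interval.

A seventh above F lands on the letter E.
An augmented seventh spans 12 semitones, so Fb moves to pitch class 4. On the letter E that is E.

E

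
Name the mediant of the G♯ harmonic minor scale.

The G# harmonic minor scale runs G# A# B C# D# E F##.
Degree 3 is B.

B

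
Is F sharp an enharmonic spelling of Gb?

Yes

F# = pitch class 6 and Gb = pitch class 6 — the same pitch class, so they are enharmonic equivalents.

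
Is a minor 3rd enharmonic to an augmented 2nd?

A minor third spans 3 semitones; an augmented second spans 3.
They are enharmonically equivalent.

Yes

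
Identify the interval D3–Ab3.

diminished fifth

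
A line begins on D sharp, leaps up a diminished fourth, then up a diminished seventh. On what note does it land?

A diminished fourth up from D# is G (letter G, 4 semitones up).
A diminished seventh up from G is Fb (letter F, 9 semitones up).

Fb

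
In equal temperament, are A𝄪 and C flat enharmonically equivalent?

Yes

A## = pitch class 11 and Cb = pitch class 11 — the same pitch class, so they are enharmonic equivalents.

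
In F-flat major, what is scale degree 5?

Cb

Degree 5 takes the letter 4 steps above F, which is C.
In major, degree 5 sits 7 semitones above the tonic. Fb + 7 semitones is pitch class 11, spelled on C as Cb.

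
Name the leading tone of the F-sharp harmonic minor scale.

E#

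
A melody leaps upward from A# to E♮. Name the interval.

diminished fifth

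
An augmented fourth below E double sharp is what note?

B#

A fourth below E lands on the letter B.
An augmented fourth spans 6 semitones, so E## moves to pitch class 0. On the letter B that is B#.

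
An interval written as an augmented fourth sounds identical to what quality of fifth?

An augmented fourth spans 6 semitones.
A fifth spanning 6 semitones is diminished (the perfect fifth is 7).

diminished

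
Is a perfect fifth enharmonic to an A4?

No

A perfect fifth spans 7 semitones; an augmented fourth spans 6.
The spans differ, so they are not enharmonic equivalents.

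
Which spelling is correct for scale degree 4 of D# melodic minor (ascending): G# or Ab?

G#

Each scale degree takes a distinct letter name. Degree 4 of a scale on D must use the letter G.
G# and Ab are enharmonically the same pitch, but only G# uses the letter G, so it is the correct spelling here.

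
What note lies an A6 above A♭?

F#

A sixth above A lands on the letter F.
An augmented sixth spans 10 semitones, so Ab moves to pitch class 6. On the letter F that is F#.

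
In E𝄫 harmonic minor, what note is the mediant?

Gbb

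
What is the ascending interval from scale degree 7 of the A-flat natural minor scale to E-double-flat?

minor sixth

Scale degree 7 of Ab natural minor is Gb.
Gb up to Ebb: letters G→E make it a sixth; 8 semitones makes it minor.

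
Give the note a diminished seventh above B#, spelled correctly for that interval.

B up a major seventh is A#, so the target letter is A.
From B#, a diminished seventh is 9 semitones up: A.

A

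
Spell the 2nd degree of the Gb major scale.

Ab

Degree 2 takes the letter 1 step above G, which is A.
In major, degree 2 sits 2 semitones above the tonic. Gb + 2 semitones is pitch class 8, spelled on A as Ab.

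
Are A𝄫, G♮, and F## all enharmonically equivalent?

Abb = pitch class 7 and G = pitch class 7 and F## = pitch class 7 — the same pitch class, so they are enharmonic equivalents.

Yes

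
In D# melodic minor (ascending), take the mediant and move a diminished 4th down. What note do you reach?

The mediant of D# melodic minor (ascending) is F#.
A diminished fourth (4 semitones) below F# lands on the letter C, giving C##.

C##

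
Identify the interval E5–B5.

Counting letters E–F–G–A–B gives a fifth.
E→B = 7 semitones, exactly the perfect fifth.

perfect fifth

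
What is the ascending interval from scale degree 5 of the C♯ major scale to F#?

minor seventh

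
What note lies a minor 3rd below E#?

E down a major third is C, so the target letter is C.
From E#, a minor third is 3 semitones down: C##.

C##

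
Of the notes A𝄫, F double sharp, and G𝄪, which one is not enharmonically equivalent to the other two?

G##

In 12-tone equal temperament, enharmonic equivalents share a pitch class. Abb is pitch class 7; F## is pitch class 7; G## is pitch class 9.
Abb and F## share pitch class 7, while G## is pitch class 9.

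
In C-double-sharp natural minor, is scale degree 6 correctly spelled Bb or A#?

Each scale degree takes a distinct letter name. Degree 6 of a scale on C must use the letter A.
A# and Bb are enharmonically the same pitch, but only A# uses the letter A, so it is the correct spelling here.

A#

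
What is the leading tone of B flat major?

A

The Bb major scale runs Bb C D Eb F G A.
Degree 7 is A.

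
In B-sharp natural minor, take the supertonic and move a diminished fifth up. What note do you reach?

G#

The supertonic of B# natural minor is C##.
A diminished fifth (6 semitones) above C## lands on the letter G, giving G#.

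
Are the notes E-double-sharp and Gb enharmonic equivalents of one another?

Yes

E## = pitch class 6 and Gb = pitch class 6 — the same pitch class, so they are enharmonic equivalents.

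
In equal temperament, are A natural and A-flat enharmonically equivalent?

No

A is pitch class 9; Ab is pitch class 8.
The pitch classes differ (9 vs. 8), so they are not enharmonic equivalents.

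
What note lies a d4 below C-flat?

G

C down a perfect fourth is G, so the target letter is G.
From Cb, a diminished fourth is 4 semitones down: G.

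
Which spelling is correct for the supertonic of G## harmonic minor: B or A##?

A##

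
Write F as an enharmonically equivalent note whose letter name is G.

Gbb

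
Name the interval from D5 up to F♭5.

Counting letters D–E–F gives a third.
D→Fb = 2 semitones, 2 narrower than the major third (4), so diminished.

diminished third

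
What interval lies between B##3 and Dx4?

Counting letters B–C–D gives a third.
B##→D## = 3 semitones, 1 narrower than the major third (4), so minor.

minor third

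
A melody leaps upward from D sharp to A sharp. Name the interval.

perfect fifth

Counting letters D–E–F–G–A gives a fifth.
D#→A# = 7 semitones, exactly the perfect fifth.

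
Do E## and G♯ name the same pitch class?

No

E## is pitch class 6; G# is pitch class 8.
The pitch classes differ (6 vs. 8), so they are not enharmonic equivalents.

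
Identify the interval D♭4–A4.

augmented fifth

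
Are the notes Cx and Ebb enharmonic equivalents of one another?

Yes

C## is pitch class 2; Ebb is pitch class 2.
All spellings map to pitch class 2, so they are enharmonically equivalent.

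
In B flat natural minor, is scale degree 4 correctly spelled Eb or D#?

Eb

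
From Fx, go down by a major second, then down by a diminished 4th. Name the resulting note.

B##

A major second down from F## is E# (letter E, 2 semitones down).
A diminished fourth down from E# is B## (letter B, 4 semitones down).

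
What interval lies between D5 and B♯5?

The letter names run D→B, a span of 5 letter steps, so the interval is some kind of sixth.
D to B# is 10 semitones. A major sixth is 9, so 10 makes it augmented.

augmented sixth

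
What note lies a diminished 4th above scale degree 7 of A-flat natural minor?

Cbb

Scale degree 7 of Ab natural minor is Gb.
A diminished fourth (4 semitones) above Gb lands on the letter C, giving Cbb.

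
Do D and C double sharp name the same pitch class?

Yes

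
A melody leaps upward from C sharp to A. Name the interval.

The letter names run C→A, a span of 5 letter steps, so the interval is some kind of sixth.
C# to A is 8 semitones. A major sixth is 9, so 8 makes it minor.

minor sixth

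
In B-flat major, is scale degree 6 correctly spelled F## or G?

G

Each scale degree takes a distinct letter name. Degree 6 of a scale on B must use the letter G.
G and F## are enharmonically the same pitch, but only G uses the letter G, so it is the correct spelling here.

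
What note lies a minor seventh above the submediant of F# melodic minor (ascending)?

The submediant of F# melodic minor (ascending) is D#.
A minor seventh (10 semitones) above D# lands on the letter C, giving C#.

C#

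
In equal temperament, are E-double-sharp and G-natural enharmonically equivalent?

E## is pitch class 6; G is pitch class 7.
The pitch classes differ (6 vs. 7), so they are not enharmonic equivalents.

No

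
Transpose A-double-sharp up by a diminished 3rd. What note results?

C#

A third above A lands on the letter C.
A diminished third spans 2 semitones, so A## moves to pitch class 1. On the letter C that is C#.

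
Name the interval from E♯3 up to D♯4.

Counting letters E–F–G–A–B–C–D gives a seventh.
E#→D# = 10 semitones, 1 narrower than the major seventh (11), so minor.

minor seventh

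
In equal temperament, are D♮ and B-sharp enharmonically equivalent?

D is pitch class 2; B# is pitch class 0.
The pitch classes differ (2 vs. 0), so they are not enharmonic equivalents.

No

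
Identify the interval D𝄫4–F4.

augmented third

The letter names run D→F, a span of 2 letter steps, so the interval is some kind of third.
Dbb to F is 5 semitones. A major third is 4, so 5 makes it augmented.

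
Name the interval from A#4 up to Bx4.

Counting letters A–B gives a second.
A#→B## = 3 semitones, 1 wider than the major second (2), so augmented.

augmented second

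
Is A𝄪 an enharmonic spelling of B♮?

A## = pitch class 11 and B = pitch class 11 — the same pitch class, so they are enharmonic equivalents.

Yes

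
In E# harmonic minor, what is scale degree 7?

The E# harmonic minor scale runs E# F## G# A# B# C# D##.
Degree 7 is D##.

D##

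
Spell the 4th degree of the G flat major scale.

Cb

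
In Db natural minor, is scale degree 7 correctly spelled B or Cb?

Cb

Each scale degree takes a distinct letter name. Degree 7 of a scale on D must use the letter C.
Cb and B are enharmonically the same pitch, but only Cb uses the letter C, so it is the correct spelling here.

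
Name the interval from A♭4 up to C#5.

augmented third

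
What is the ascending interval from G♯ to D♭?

doubly diminished fifth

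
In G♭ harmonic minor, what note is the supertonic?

The Gb harmonic minor scale runs Gb Ab Bbb Cb Db Ebb F.
Degree 2 is Ab.

Ab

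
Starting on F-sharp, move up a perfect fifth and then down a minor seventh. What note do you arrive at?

A perfect fifth up from F# is C# (letter C, 7 semitones up).
A minor seventh down from C# is D# (letter D, 10 semitones down).

D#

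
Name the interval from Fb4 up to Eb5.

The letter names run F→E, a span of 6 letter steps, so the interval is some kind of seventh.
Fb to Eb is 11 semitones. A major seventh is 11, so 11 makes it major.

major seventh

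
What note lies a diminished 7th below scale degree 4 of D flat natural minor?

Scale degree 4 of Db natural minor is Gb.
A diminished seventh (9 semitones) below Gb lands on the letter A, giving A.

A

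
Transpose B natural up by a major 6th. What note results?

G#

A sixth above B lands on the letter G.
A major sixth spans 9 semitones, so B moves to pitch class 8. On the letter G that is G#.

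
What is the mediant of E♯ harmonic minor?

Degree 3 takes the letter 2 steps above E, which is G.
In harmonic minor, degree 3 sits 3 semitones above the tonic. E# + 3 semitones is pitch class 8, spelled on G as G#.

G#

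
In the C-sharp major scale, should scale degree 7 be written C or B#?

Each scale degree takes a distinct letter name. Degree 7 of a scale on C must use the letter B.
B# and C are enharmonically the same pitch, but only B# uses the letter B, so it is the correct spelling here.

B#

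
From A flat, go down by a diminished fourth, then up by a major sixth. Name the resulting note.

C#

A diminished fourth down from Ab is E (letter E, 4 semitones down).
A major sixth up from E is C# (letter C, 9 semitones up).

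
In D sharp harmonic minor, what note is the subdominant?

G#

Degree 4 takes the letter 3 steps above D, which is G.
In harmonic minor, degree 4 sits 5 semitones above the tonic. D# + 5 semitones is pitch class 8, spelled on G as G#.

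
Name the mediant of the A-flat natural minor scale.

Cb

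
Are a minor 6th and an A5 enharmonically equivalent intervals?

Yes

A minor sixth spans 8 semitones; an augmented fifth spans 8.
They are enharmonically equivalent.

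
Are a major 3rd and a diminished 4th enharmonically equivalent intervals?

A major third spans 4 semitones; a diminished fourth spans 4.
They are enharmonically equivalent.

Yes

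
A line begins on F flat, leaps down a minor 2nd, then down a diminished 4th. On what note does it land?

B

A minor second down from Fb is Eb (letter E, 1 semitone down).
A diminished fourth down from Eb is B (letter B, 4 semitones down).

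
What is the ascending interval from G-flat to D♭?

perfect fifth

Counting letters G–A–B–C–D gives a fifth.
Gb→Db = 7 semitones, exactly the perfect fifth.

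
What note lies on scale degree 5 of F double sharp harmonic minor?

Degree 5 takes the letter 4 steps above F, which is C.
In harmonic minor, degree 5 sits 7 semitones above the tonic. F## + 7 semitones is pitch class 2, spelled on C as C##.

C##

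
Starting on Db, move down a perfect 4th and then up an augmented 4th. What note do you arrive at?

A perfect fourth down from Db is Ab (letter A, 5 semitones down).
An augmented fourth up from Ab is D (letter D, 6 semitones up).

D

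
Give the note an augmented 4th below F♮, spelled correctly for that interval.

A fourth below F lands on the letter C.
An augmented fourth spans 6 semitones, so F moves to pitch class 11. On the letter C that is Cb.

Cb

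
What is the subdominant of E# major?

A#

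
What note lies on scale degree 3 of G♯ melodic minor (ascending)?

B

The G# melodic minor (ascending) scale runs G# A# B C# D# E# F##.
Degree 3 is B.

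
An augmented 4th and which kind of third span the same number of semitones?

An augmented fourth spans 6 semitones.
A third spanning 6 semitones is doubly augmented (the major third is 4).

doubly augmented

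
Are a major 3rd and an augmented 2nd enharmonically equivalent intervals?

A major third spans 4 semitones; an augmented second spans 3.
The spans differ, so they are not enharmonic equivalents.

No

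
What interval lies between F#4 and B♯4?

augmented fourth

Counting letters F–G–A–B gives a fourth.
F#→B# = 6 semitones, 1 wider than the perfect fourth (5), so augmented.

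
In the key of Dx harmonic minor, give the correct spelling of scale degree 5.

Degree 5 takes the letter 4 steps above D, which is A.
In harmonic minor, degree 5 sits 7 semitones above the tonic. D## + 7 semitones is pitch class 11, spelled on A as A##.

A##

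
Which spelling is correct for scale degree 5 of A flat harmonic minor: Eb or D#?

Eb

Each scale degree takes a distinct letter name. Degree 5 of a scale on A must use the letter E.
Eb and D# are enharmonically the same pitch, but only Eb uses the letter E, so it is the correct spelling here.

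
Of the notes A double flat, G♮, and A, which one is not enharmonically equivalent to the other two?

A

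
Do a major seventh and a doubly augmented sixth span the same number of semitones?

A major seventh spans 11 semitones; a doubly augmented sixth spans 11.
They are enharmonically equivalent.

Yes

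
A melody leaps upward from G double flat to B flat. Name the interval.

Counting letters G–A–B gives a third.
Gbb→Bb = 5 semitones, 1 wider than the major third (4), so augmented.

augmented third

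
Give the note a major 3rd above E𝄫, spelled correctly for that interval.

A third above E lands on the letter G.
A major third spans 4 semitones, so Ebb moves to pitch class 6. On the letter G that is Gb.

Gb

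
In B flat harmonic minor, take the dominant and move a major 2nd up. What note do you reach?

The dominant of Bb harmonic minor is F.
A major second (2 semitones) above F lands on the letter G, giving G.

G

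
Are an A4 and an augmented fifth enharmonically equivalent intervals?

No

An augmented fourth spans 6 semitones; an augmented fifth spans 8.
The spans differ, so they are not enharmonic equivalents.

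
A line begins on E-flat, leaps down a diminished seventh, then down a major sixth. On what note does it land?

A

A diminished seventh down from Eb is F# (letter F, 9 semitones down).
A major sixth down from F# is A (letter A, 9 semitones down).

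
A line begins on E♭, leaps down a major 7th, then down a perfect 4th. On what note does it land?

Cb

A major seventh down from Eb is Fb (letter F, 11 semitones down).
A perfect fourth down from Fb is Cb (letter C, 5 semitones down).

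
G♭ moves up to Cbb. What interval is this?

diminished fourth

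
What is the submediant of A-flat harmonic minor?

Fb

Degree 6 takes the letter 5 steps above A, which is F.
In harmonic minor, degree 6 sits 8 semitones above the tonic. Ab + 8 semitones is pitch class 4, spelled on F as Fb.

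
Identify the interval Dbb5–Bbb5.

The letter names run D→B, a span of 5 letter steps, so the interval is some kind of sixth.
Dbb to Bbb is 9 semitones. A major sixth is 9, so 9 makes it major.

major sixth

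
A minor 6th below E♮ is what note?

A sixth below E lands on the letter G.
A minor sixth spans 8 semitones, so E moves to pitch class 8. On the letter G that is G#.

G#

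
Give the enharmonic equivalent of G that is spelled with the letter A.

G is pitch class 7. The letter A alone is pitch class 9.
To reach pitch class 7 from A requires an offset of -2 semitones, i.e. double flat: Abb.

Abb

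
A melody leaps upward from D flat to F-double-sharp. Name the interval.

doubly augmented third

Counting letters D–E–F gives a third.
Db→F## = 6 semitones, 2 wider than the major third (4), so doubly augmented.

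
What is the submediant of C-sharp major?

A#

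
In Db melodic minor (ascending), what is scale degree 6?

Bb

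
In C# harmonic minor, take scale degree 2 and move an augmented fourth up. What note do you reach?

G##

Scale degree 2 of C# harmonic minor is D#.
An augmented fourth (6 semitones) above D# lands on the letter G, giving G##.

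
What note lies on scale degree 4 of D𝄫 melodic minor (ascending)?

Gbb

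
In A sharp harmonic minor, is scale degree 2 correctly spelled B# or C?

Each scale degree takes a distinct letter name. Degree 2 of a scale on A must use the letter B.
B# and C are enharmonically the same pitch, but only B# uses the letter B, so it is the correct spelling here.

B#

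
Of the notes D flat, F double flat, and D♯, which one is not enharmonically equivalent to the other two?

In 12-tone equal temperament, enharmonic equivalents share a pitch class. Db is pitch class 1; Fbb is pitch class 3; D# is pitch class 3.
Fbb and D# share pitch class 3, while Db is pitch class 1.

Db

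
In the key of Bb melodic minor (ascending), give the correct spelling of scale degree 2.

Degree 2 takes the letter 1 step above B, which is C.
In melodic minor (ascending), degree 2 sits 2 semitones above the tonic. Bb + 2 semitones is pitch class 0, spelled on C as C.

C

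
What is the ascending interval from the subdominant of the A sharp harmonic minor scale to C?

diminished seventh

The subdominant of A# harmonic minor is D#.
D# up to C: letters D→C make it a seventh; 9 semitones makes it diminished.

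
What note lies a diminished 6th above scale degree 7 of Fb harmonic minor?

Cbb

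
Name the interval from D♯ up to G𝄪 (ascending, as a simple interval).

augmented fourth

The letter names run D→G, a span of 3 letter steps, so the interval is some kind of fourth.
D# to G## is 6 semitones. A perfect fourth is 5, so 6 makes it augmented.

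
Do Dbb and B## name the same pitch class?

Dbb is pitch class 0; B## is pitch class 1.
The pitch classes differ (0 vs. 1), so they are not enharmonic equivalents.

No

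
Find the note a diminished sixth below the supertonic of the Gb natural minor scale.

The supertonic of Gb natural minor is Ab.
A diminished sixth (7 semitones) below Ab lands on the letter C, giving C#.

C#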